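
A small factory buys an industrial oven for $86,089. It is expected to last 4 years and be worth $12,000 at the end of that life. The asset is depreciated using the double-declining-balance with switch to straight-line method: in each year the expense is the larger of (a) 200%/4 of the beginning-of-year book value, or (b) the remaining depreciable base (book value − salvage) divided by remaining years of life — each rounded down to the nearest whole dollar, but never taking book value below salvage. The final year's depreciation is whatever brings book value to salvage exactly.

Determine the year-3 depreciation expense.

$9,523

Depreciable base = $86,089 − $12,000 = $74,089.
Year 1: DB = ⌊$86,089 × 200%/4⌋ = $43,044; SL = ⌊$74,089/4⌋ = $18,522 → take DB $43,044. Book value $43,045.
Year 2: DB = ⌊$43,045 × 200%/4⌋ = $21,522; SL = ⌊$31,045/3⌋ = $10,348 → take DB $21,522. Book value $21,523.
Year 3: DB = ⌊$21,523 × 200%/4⌋ = $10,761; SL = ⌊$9,523/2⌋ = $4,761 → take DB $10,761, capped at $9,523. Book value $12,000.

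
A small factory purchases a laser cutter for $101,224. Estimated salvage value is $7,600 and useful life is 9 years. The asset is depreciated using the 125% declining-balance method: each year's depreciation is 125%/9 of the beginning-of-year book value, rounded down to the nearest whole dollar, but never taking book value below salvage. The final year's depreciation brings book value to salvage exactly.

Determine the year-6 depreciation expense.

Depreciable base = $101,224 − $7,600 = $93,624.
Year 1: ⌊$101,224 × 125%/9⌋ = $14,058. Book value $87,166.
Year 2: ⌊$87,166 × 125%/9⌋ = $12,106. Book value $75,060.
Year 3: ⌊$75,060 × 125%/9⌋ = $10,425. Book value $64,635.
Year 4: ⌊$64,635 × 125%/9⌋ = $8,977. Book value $55,658.
Year 5: ⌊$55,658 × 125%/9⌋ = $7,730. Book value $47,928.
Year 6: ⌊$47,928 × 125%/9⌋ = $6,656. Book value $41,272.

$6,656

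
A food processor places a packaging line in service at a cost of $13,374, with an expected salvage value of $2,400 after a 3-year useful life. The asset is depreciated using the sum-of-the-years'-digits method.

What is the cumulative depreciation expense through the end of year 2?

$9,145

Depreciable base = $13,374 − $2,400 = $10,974.
Sum of the years' digits = 3+2+1 = 6.
Year 1: $10,974 × 3/6 = $5,487. Book value $7,887.
Year 2: $10,974 × 2/6 = $3,658. Book value $4,229.
Accumulated through year 2 = $13,374 − $4,229 = $9,145.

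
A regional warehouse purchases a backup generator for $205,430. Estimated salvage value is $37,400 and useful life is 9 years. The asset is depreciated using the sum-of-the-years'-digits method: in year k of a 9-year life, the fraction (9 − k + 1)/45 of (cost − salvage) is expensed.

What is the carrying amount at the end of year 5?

Depreciable base = $205,430 − $37,400 = $168,030.
Sum of the years' digits = 9+8+7+6+5+4+3+2+1 = 45.
Year 1: $168,030 × 9/45 = $33,606. Book value $171,824.
Year 2: $168,030 × 8/45 = $29,872. Book value $141,952.
Year 3: $168,030 × 7/45 = $26,138. Book value $115,814.
Year 4: $168,030 × 6/45 = $22,404. Book value $93,410.
Year 5: $168,030 × 5/45 = $18,670. Book value $74,740.

$74,740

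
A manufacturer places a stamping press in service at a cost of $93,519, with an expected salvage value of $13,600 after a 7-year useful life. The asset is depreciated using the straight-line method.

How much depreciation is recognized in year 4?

$11,417

Depreciable base = $93,519 − $13,600 = $79,919.
Annual expense = $79,919 / 7 = $11,417.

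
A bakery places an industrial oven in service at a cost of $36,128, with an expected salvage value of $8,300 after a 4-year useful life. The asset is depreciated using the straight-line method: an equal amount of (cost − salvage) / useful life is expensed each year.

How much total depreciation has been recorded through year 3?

Depreciable base = $36,128 − $8,300 = $27,828.
Annual expense = $27,828 / 4 = $6,957.
End of year 1: book value $29,171.
End of year 2: book value $22,214.
End of year 3: book value $15,257.
Accumulated through year 3 = $36,128 − $15,257 = $20,871.

$20,871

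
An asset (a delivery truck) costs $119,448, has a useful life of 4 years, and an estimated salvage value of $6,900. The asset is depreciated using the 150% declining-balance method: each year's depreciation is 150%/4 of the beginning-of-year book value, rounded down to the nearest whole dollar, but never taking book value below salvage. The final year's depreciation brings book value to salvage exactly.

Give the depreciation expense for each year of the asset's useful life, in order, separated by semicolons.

$44,793; $27,995; $17,497; $22,263

Depreciable base = $119,448 − $6,900 = $112,548.
Year 1: ⌊$119,448 × 150%/4⌋ = $44,793. Book value $74,655.
Year 2: ⌊$74,655 × 150%/4⌋ = $27,995. Book value $46,660.
Year 3: ⌊$46,660 × 150%/4⌋ = $17,497. Book value $29,163.
Year 4 (final): $29,163 − $6,900 = $22,263. Book value $6,900.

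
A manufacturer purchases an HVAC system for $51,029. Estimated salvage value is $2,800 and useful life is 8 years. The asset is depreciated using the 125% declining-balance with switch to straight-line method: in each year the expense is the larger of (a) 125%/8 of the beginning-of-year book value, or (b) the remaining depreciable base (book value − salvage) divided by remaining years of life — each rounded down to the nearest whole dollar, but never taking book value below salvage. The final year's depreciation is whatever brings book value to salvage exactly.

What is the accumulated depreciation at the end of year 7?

Depreciable base = $51,029 − $2,800 = $48,229.
Year 1: DB = ⌊$51,029 × 125%/8⌋ = $7,973; SL = ⌊$48,229/8⌋ = $6,028 → take DB $7,973. Book value $43,056.
Year 2: DB = ⌊$43,056 × 125%/8⌋ = $6,727; SL = ⌊$40,256/7⌋ = $5,750 → take DB $6,727. Book value $36,329.
Year 3: DB = ⌊$36,329 × 125%/8⌋ = $5,676; SL = ⌊$33,529/6⌋ = $5,588 → take DB $5,676. Book value $30,653.
Year 4: DB = ⌊$30,653 × 125%/8⌋ = $4,789; SL = ⌊$27,853/5⌋ = $5,570 → take SL $5,570. Book value $25,083.
Year 5: DB = ⌊$25,083 × 125%/8⌋ = $3,919; SL = ⌊$22,283/4⌋ = $5,570 → take SL $5,570. Book value $19,513.
Year 6: DB = ⌊$19,513 × 125%/8⌋ = $3,048; SL = ⌊$16,713/3⌋ = $5,571 → take SL $5,571. Book value $13,942.
Year 7: DB = ⌊$13,942 × 125%/8⌋ = $2,178; SL = ⌊$11,142/2⌋ = $5,571 → take SL $5,571. Book value $8,371.
Accumulated through year 7 = $51,029 − $8,371 = $42,658.

$42,658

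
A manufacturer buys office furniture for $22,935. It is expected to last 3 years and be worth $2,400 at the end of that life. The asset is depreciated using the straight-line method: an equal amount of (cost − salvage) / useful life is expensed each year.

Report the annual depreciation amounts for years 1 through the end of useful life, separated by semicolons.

Depreciable base = $22,935 − $2,400 = $20,535.
Annual expense = $20,535 / 3 = $6,845.
End of year 1: book value $16,090.
End of year 2: book value $9,245.
End of year 3: book value $2,400.

$6,845; $6,845; $6,845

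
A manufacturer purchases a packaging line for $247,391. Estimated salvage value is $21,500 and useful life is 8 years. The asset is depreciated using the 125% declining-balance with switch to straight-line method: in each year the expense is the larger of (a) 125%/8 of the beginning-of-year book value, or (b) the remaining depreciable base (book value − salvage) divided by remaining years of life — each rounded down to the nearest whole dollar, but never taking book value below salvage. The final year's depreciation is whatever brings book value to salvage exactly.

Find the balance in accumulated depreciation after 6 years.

$175,049

Depreciable base = $247,391 − $21,500 = $225,891.
Year 1: DB = ⌊$247,391 × 125%/8⌋ = $38,654; SL = ⌊$225,891/8⌋ = $28,236 → take DB $38,654. Book value $208,737.
Year 2: DB = ⌊$208,737 × 125%/8⌋ = $32,615; SL = ⌊$187,237/7⌋ = $26,748 → take DB $32,615. Book value $176,122.
Year 3: DB = ⌊$176,122 × 125%/8⌋ = $27,519; SL = ⌊$154,622/6⌋ = $25,770 → take DB $27,519. Book value $148,603.
Year 4: DB = ⌊$148,603 × 125%/8⌋ = $23,219; SL = ⌊$127,103/5⌋ = $25,420 → take SL $25,420. Book value $123,183.
Year 5: DB = ⌊$123,183 × 125%/8⌋ = $19,247; SL = ⌊$101,683/4⌋ = $25,420 → take SL $25,420. Book value $97,763.
Year 6: DB = ⌊$97,763 × 125%/8⌋ = $15,275; SL = ⌊$76,263/3⌋ = $25,421 → take SL $25,421. Book value $72,342.
Accumulated through year 6 = $247,391 − $72,342 = $175,049.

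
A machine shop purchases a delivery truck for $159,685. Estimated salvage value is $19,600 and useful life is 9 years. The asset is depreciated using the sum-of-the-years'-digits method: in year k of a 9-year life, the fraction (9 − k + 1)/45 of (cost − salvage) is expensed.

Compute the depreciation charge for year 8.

Depreciable base = $159,685 − $19,600 = $140,085.
Sum of the years' digits = 9+8+7+6+5+4+3+2+1 = 45.
Year 1: $140,085 × 9/45 = $28,017. Book value $131,668.
Year 2: $140,085 × 8/45 = $24,904. Book value $106,764.
Year 3: $140,085 × 7/45 = $21,791. Book value $84,973.
Year 4: $140,085 × 6/45 = $18,678. Book value $66,295.
Year 5: $140,085 × 5/45 = $15,565. Book value $50,730.
Year 6: $140,085 × 4/45 = $12,452. Book value $38,278.
Year 7: $140,085 × 3/45 = $9,339. Book value $28,939.
Year 8: $140,085 × 2/45 = $6,226. Book value $22,713.

$6,226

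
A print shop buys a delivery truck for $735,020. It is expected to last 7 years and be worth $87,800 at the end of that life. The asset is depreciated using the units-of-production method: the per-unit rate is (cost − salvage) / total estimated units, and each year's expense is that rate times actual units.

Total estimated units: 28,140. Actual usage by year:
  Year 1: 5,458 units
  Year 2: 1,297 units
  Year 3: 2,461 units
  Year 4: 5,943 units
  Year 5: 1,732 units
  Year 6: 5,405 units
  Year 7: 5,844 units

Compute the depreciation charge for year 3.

$56,603

Depreciable base = $735,020 − $87,800 = $647,220.
Rate = $647,220 / 28,140 units = $23 per unit.
Year 1: 5,458 × $23 = $125,534. Book value $609,486.
Year 2: 1,297 × $23 = $29,831. Book value $579,655.
Year 3: 2,461 × $23 = $56,603. Book value $523,052.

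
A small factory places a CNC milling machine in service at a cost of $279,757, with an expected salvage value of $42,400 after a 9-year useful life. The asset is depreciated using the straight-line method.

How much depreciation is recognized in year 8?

$26,373

Depreciable base = $279,757 − $42,400 = $237,357.
Annual expense = $237,357 / 9 = $26,373.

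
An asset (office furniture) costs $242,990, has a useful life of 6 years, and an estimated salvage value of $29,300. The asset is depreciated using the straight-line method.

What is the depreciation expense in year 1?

$35,615

Depreciable base = $242,990 − $29,300 = $213,690.
Annual expense = $213,690 / 6 = $35,615.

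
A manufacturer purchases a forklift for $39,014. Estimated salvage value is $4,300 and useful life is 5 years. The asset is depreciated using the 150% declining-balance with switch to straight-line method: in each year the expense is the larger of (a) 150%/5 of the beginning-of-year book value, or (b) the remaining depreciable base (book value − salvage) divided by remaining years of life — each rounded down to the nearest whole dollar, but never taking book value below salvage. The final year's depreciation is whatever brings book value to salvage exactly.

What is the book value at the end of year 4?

Depreciable base = $39,014 − $4,300 = $34,714.
Year 1: DB = ⌊$39,014 × 150%/5⌋ = $11,704; SL = ⌊$34,714/5⌋ = $6,942 → take DB $11,704. Book value $27,310.
Year 2: DB = ⌊$27,310 × 150%/5⌋ = $8,193; SL = ⌊$23,010/4⌋ = $5,752 → take DB $8,193. Book value $19,117.
Year 3: DB = ⌊$19,117 × 150%/5⌋ = $5,735; SL = ⌊$14,817/3⌋ = $4,939 → take DB $5,735. Book value $13,382.
Year 4: DB = ⌊$13,382 × 150%/5⌋ = $4,014; SL = ⌊$9,082/2⌋ = $4,541 → take SL $4,541. Book value $8,841.

$8,841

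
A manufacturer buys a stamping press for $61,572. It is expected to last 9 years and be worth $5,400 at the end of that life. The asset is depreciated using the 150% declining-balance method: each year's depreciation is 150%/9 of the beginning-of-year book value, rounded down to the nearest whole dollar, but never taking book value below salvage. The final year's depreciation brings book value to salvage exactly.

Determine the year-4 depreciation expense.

Depreciable base = $61,572 − $5,400 = $56,172.
Year 1: ⌊$61,572 × 150%/9⌋ = $10,262. Book value $51,310.
Year 2: ⌊$51,310 × 150%/9⌋ = $8,551. Book value $42,759.
Year 3: ⌊$42,759 × 150%/9⌋ = $7,126. Book value $35,633.
Year 4: ⌊$35,633 × 150%/9⌋ = $5,938. Book value $29,695.

$5,938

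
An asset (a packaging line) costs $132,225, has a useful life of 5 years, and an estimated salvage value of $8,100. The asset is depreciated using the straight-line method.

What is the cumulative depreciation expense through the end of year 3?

$74,475

Depreciable base = $132,225 − $8,100 = $124,125.
Annual expense = $124,125 / 5 = $24,825.
End of year 1: book value $107,400.
End of year 2: book value $82,575.
End of year 3: book value $57,750.
Accumulated through year 3 = $132,225 − $57,750 = $74,475.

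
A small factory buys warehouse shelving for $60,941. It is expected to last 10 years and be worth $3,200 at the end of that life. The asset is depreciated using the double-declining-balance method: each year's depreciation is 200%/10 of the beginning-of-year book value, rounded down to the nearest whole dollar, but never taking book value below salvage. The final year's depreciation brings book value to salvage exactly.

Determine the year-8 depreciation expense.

Depreciable base = $60,941 − $3,200 = $57,741.
Year 1: ⌊$60,941 × 200%/10⌋ = $12,188. Book value $48,753.
Year 2: ⌊$48,753 × 200%/10⌋ = $9,750. Book value $39,003.
Year 3: ⌊$39,003 × 200%/10⌋ = $7,800. Book value $31,203.
Year 4: ⌊$31,203 × 200%/10⌋ = $6,240. Book value $24,963.
Year 5: ⌊$24,963 × 200%/10⌋ = $4,992. Book value $19,971.
Year 6: ⌊$19,971 × 200%/10⌋ = $3,994. Book value $15,977.
Year 7: ⌊$15,977 × 200%/10⌋ = $3,195. Book value $12,782.
Year 8: ⌊$12,782 × 200%/10⌋ = $2,556. Book value $10,226.

$2,556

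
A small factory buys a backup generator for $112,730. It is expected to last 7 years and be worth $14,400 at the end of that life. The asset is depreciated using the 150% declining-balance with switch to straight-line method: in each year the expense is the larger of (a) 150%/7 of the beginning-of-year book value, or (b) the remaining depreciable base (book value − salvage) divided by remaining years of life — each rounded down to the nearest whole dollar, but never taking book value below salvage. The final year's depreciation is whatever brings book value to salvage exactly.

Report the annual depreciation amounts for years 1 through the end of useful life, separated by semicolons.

$24,156; $18,980; $14,913; $11,717; $9,521; $9,521; $9,522

Depreciable base = $112,730 − $14,400 = $98,330.
Year 1: DB = ⌊$112,730 × 150%/7⌋ = $24,156; SL = ⌊$98,330/7⌋ = $14,047 → take DB $24,156. Book value $88,574.
Year 2: DB = ⌊$88,574 × 150%/7⌋ = $18,980; SL = ⌊$74,174/6⌋ = $12,362 → take DB $18,980. Book value $69,594.
Year 3: DB = ⌊$69,594 × 150%/7⌋ = $14,913; SL = ⌊$55,194/5⌋ = $11,038 → take DB $14,913. Book value $54,681.
Year 4: DB = ⌊$54,681 × 150%/7⌋ = $11,717; SL = ⌊$40,281/4⌋ = $10,070 → take DB $11,717. Book value $42,964.
Year 5: DB = ⌊$42,964 × 150%/7⌋ = $9,206; SL = ⌊$28,564/3⌋ = $9,521 → take SL $9,521. Book value $33,443.
Year 6: DB = ⌊$33,443 × 150%/7⌋ = $7,166; SL = ⌊$19,043/2⌋ = $9,521 → take SL $9,521. Book value $23,922.
Year 7 (final): $23,922 − $14,400 = $9,522. Book value $14,400.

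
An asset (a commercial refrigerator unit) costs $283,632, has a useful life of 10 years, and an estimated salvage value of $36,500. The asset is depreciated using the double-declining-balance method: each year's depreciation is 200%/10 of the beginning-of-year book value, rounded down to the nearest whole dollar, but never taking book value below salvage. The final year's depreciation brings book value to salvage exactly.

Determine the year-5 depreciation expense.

Depreciable base = $283,632 − $36,500 = $247,132.
Year 1: ⌊$283,632 × 200%/10⌋ = $56,726. Book value $226,906.
Year 2: ⌊$226,906 × 200%/10⌋ = $45,381. Book value $181,525.
Year 3: ⌊$181,525 × 200%/10⌋ = $36,305. Book value $145,220.
Year 4: ⌊$145,220 × 200%/10⌋ = $29,044. Book value $116,176.
Year 5: ⌊$116,176 × 200%/10⌋ = $23,235. Book value $92,941.

$23,235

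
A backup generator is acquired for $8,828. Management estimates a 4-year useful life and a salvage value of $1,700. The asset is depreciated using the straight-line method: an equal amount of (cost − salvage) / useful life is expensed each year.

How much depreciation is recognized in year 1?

Depreciable base = $8,828 − $1,700 = $7,128.
Annual expense = $7,128 / 4 = $1,782.

$1,782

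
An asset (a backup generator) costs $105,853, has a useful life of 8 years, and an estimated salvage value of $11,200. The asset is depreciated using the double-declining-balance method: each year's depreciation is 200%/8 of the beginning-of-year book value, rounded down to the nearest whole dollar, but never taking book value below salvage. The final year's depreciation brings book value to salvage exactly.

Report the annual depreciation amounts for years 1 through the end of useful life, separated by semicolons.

$26,463; $19,847; $14,885; $11,164; $8,373; $6,280; $4,710; $2,931

Depreciable base = $105,853 − $11,200 = $94,653.
Year 1: ⌊$105,853 × 200%/8⌋ = $26,463. Book value $79,390.
Year 2: ⌊$79,390 × 200%/8⌋ = $19,847. Book value $59,543.
Year 3: ⌊$59,543 × 200%/8⌋ = $14,885. Book value $44,658.
Year 4: ⌊$44,658 × 200%/8⌋ = $11,164. Book value $33,494.
Year 5: ⌊$33,494 × 200%/8⌋ = $8,373. Book value $25,121.
Year 6: ⌊$25,121 × 200%/8⌋ = $6,280. Book value $18,841.
Year 7: ⌊$18,841 × 200%/8⌋ = $4,710. Book value $14,131.
Year 8 (final): $14,131 − $11,200 = $2,931. Book value $11,200.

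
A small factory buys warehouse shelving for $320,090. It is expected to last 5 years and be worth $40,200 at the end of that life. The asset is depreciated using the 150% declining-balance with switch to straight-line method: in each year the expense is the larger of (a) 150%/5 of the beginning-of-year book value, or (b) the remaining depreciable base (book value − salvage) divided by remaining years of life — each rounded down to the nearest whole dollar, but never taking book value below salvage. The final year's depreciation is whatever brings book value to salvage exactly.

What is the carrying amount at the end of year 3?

Depreciable base = $320,090 − $40,200 = $279,890.
Year 1: DB = ⌊$320,090 × 150%/5⌋ = $96,027; SL = ⌊$279,890/5⌋ = $55,978 → take DB $96,027. Book value $224,063.
Year 2: DB = ⌊$224,063 × 150%/5⌋ = $67,218; SL = ⌊$183,863/4⌋ = $45,965 → take DB $67,218. Book value $156,845.
Year 3: DB = ⌊$156,845 × 150%/5⌋ = $47,053; SL = ⌊$116,645/3⌋ = $38,881 → take DB $47,053. Book value $109,792.

$109,792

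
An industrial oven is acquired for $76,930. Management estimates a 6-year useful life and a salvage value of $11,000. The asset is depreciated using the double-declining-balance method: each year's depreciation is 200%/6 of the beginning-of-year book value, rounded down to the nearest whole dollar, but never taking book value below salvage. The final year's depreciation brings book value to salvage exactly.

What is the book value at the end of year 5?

Depreciable base = $76,930 − $11,000 = $65,930.
Year 1: ⌊$76,930 × 200%/6⌋ = $25,643. Book value $51,287.
Year 2: ⌊$51,287 × 200%/6⌋ = $17,095. Book value $34,192.
Year 3: ⌊$34,192 × 200%/6⌋ = $11,397. Book value $22,795.
Year 4: ⌊$22,795 × 200%/6⌋ = $7,598. Book value $15,197.
Year 5: ⌊$15,197 × 200%/6⌋ = $5,065, capped at $4,197. Book value $11,000.

$11,000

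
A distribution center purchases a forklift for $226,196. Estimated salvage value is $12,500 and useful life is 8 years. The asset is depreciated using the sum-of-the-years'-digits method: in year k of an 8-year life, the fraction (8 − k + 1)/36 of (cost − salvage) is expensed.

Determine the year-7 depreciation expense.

Depreciable base = $226,196 − $12,500 = $213,696.
Sum of the years' digits = 8+7+6+5+4+3+2+1 = 36.
Year 1: $213,696 × 8/36 = $47,488. Book value $178,708.
Year 2: $213,696 × 7/36 = $41,552. Book value $137,156.
Year 3: $213,696 × 6/36 = $35,616. Book value $101,540.
Year 4: $213,696 × 5/36 = $29,680. Book value $71,860.
Year 5: $213,696 × 4/36 = $23,744. Book value $48,116.
Year 6: $213,696 × 3/36 = $17,808. Book value $30,308.
Year 7: $213,696 × 2/36 = $11,872. Book value $18,436.

$11,872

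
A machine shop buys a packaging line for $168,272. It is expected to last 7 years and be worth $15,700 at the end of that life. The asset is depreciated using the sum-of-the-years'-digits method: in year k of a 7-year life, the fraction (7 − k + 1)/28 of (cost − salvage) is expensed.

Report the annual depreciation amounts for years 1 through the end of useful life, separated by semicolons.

Depreciable base = $168,272 − $15,700 = $152,572.
Sum of the years' digits = 7+6+5+4+3+2+1 = 28.
Year 1: $152,572 × 7/28 = $38,143. Book value $130,129.
Year 2: $152,572 × 6/28 = $32,694. Book value $97,435.
Year 3: $152,572 × 5/28 = $27,245. Book value $70,190.
Year 4: $152,572 × 4/28 = $21,796. Book value $48,394.
Year 5: $152,572 × 3/28 = $16,347. Book value $32,047.
Year 6: $152,572 × 2/28 = $10,898. Book value $21,149.
Year 7: $152,572 × 1/28 = $5,449. Book value $15,700.

$38,143; $32,694; $27,245; $21,796; $16,347; $10,898; $5,449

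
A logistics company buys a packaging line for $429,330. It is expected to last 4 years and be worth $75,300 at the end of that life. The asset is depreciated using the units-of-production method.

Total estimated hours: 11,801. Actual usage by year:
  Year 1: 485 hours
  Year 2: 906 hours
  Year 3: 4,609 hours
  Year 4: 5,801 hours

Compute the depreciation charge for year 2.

Depreciable base = $429,330 − $75,300 = $354,030.
Rate = $354,030 / 11,801 hours = $30 per hour.
Year 1: 485 × $30 = $14,550. Book value $414,780.
Year 2: 906 × $30 = $27,180. Book value $387,600.

$27,180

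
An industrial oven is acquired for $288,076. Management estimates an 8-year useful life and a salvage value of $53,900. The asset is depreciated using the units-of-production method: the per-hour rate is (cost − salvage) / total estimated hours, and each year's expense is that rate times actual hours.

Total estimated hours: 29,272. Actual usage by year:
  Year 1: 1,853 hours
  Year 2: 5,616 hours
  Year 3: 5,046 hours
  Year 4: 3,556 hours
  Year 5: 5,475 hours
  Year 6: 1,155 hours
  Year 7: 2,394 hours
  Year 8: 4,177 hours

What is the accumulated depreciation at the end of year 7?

Depreciable base = $288,076 − $53,900 = $234,176.
Rate = $234,176 / 29,272 hours = $8 per hour.
Year 1: 1,853 × $8 = $14,824. Book value $273,252.
Year 2: 5,616 × $8 = $44,928. Book value $228,324.
Year 3: 5,046 × $8 = $40,368. Book value $187,956.
Year 4: 3,556 × $8 = $28,448. Book value $159,508.
Year 5: 5,475 × $8 = $43,800. Book value $115,708.
Year 6: 1,155 × $8 = $9,240. Book value $106,468.
Year 7: 2,394 × $8 = $19,152. Book value $87,316.
Accumulated through year 7 = $288,076 − $87,316 = $200,760.

$200,760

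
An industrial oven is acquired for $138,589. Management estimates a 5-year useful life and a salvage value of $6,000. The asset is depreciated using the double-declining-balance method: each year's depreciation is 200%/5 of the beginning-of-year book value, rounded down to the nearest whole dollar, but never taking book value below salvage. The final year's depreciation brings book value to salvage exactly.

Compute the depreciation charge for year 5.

$11,962

Depreciable base = $138,589 − $6,000 = $132,589.
Year 1: ⌊$138,589 × 200%/5⌋ = $55,435. Book value $83,154.
Year 2: ⌊$83,154 × 200%/5⌋ = $33,261. Book value $49,893.
Year 3: ⌊$49,893 × 200%/5⌋ = $19,957. Book value $29,936.
Year 4: ⌊$29,936 × 200%/5⌋ = $11,974. Book value $17,962.
Year 5 (final): $17,962 − $6,000 = $11,962. Book value $6,000.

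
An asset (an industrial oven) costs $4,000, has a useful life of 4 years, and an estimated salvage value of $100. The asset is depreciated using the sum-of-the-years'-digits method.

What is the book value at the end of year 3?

Depreciable base = $4,000 − $100 = $3,900.
Sum of the years' digits = 4+3+2+1 = 10.
Year 1: $3,900 × 4/10 = $1,560. Book value $2,440.
Year 2: $3,900 × 3/10 = $1,170. Book value $1,270.
Year 3: $3,900 × 2/10 = $780. Book value $490.

$490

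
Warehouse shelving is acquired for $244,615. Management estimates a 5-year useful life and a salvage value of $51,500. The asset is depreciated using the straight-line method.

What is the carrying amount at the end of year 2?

Depreciable base = $244,615 − $51,500 = $193,115.
Annual expense = $193,115 / 5 = $38,623.
End of year 1: book value $205,992.
End of year 2: book value $167,369.

$167,369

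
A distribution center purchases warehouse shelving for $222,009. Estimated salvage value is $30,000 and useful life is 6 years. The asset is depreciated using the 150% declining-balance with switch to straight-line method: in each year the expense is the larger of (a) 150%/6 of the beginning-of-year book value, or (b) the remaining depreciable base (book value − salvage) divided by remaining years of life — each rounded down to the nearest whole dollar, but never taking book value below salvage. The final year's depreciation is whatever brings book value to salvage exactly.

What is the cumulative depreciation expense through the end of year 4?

Depreciable base = $222,009 − $30,000 = $192,009.
Year 1: DB = ⌊$222,009 × 150%/6⌋ = $55,502; SL = ⌊$192,009/6⌋ = $32,001 → take DB $55,502. Book value $166,507.
Year 2: DB = ⌊$166,507 × 150%/6⌋ = $41,626; SL = ⌊$136,507/5⌋ = $27,301 → take DB $41,626. Book value $124,881.
Year 3: DB = ⌊$124,881 × 150%/6⌋ = $31,220; SL = ⌊$94,881/4⌋ = $23,720 → take DB $31,220. Book value $93,661.
Year 4: DB = ⌊$93,661 × 150%/6⌋ = $23,415; SL = ⌊$63,661/3⌋ = $21,220 → take DB $23,415. Book value $70,246.
Accumulated through year 4 = $222,009 − $70,246 = $151,763.

$151,763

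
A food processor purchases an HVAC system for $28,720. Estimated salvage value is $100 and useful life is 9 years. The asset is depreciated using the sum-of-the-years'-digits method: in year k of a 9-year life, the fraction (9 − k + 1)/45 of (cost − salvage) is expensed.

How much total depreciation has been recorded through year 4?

Depreciable base = $28,720 − $100 = $28,620.
Sum of the years' digits = 9+8+7+6+5+4+3+2+1 = 45.
Year 1: $28,620 × 9/45 = $5,724. Book value $22,996.
Year 2: $28,620 × 8/45 = $5,088. Book value $17,908.
Year 3: $28,620 × 7/45 = $4,452. Book value $13,456.
Year 4: $28,620 × 6/45 = $3,816. Book value $9,640.
Accumulated through year 4 = $28,720 − $9,640 = $19,080.

$19,080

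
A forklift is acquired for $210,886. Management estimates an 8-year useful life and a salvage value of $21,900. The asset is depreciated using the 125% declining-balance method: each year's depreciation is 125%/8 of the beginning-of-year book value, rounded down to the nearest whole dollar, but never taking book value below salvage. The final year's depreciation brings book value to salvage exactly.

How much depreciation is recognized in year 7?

$11,889

Depreciable base = $210,886 − $21,900 = $188,986.
Year 1: ⌊$210,886 × 125%/8⌋ = $32,950. Book value $177,936.
Year 2: ⌊$177,936 × 125%/8⌋ = $27,802. Book value $150,134.
Year 3: ⌊$150,134 × 125%/8⌋ = $23,458. Book value $126,676.
Year 4: ⌊$126,676 × 125%/8⌋ = $19,793. Book value $106,883.
Year 5: ⌊$106,883 × 125%/8⌋ = $16,700. Book value $90,183.
Year 6: ⌊$90,183 × 125%/8⌋ = $14,091. Book value $76,092.
Year 7: ⌊$76,092 × 125%/8⌋ = $11,889. Book value $64,203.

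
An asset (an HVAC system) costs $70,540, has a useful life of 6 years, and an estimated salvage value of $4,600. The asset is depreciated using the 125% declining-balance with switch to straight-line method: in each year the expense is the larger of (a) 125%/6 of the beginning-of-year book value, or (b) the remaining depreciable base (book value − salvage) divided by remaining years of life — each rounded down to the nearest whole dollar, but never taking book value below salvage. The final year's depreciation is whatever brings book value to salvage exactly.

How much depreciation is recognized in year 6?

$9,903

Depreciable base = $70,540 − $4,600 = $65,940.
Year 1: DB = ⌊$70,540 × 125%/6⌋ = $14,695; SL = ⌊$65,940/6⌋ = $10,990 → take DB $14,695. Book value $55,845.
Year 2: DB = ⌊$55,845 × 125%/6⌋ = $11,634; SL = ⌊$51,245/5⌋ = $10,249 → take DB $11,634. Book value $44,211.
Year 3: DB = ⌊$44,211 × 125%/6⌋ = $9,210; SL = ⌊$39,611/4⌋ = $9,902 → take SL $9,902. Book value $34,309.
Year 4: DB = ⌊$34,309 × 125%/6⌋ = $7,147; SL = ⌊$29,709/3⌋ = $9,903 → take SL $9,903. Book value $24,406.
Year 5: DB = ⌊$24,406 × 125%/6⌋ = $5,084; SL = ⌊$19,806/2⌋ = $9,903 → take SL $9,903. Book value $14,503.
Year 6 (final): $14,503 − $4,600 = $9,903. Book value $4,600.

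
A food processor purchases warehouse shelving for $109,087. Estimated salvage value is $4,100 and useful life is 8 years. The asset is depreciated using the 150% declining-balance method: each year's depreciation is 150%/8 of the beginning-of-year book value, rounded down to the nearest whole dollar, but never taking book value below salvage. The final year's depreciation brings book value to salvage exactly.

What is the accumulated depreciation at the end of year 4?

$61,545

Depreciable base = $109,087 − $4,100 = $104,987.
Year 1: ⌊$109,087 × 150%/8⌋ = $20,453. Book value $88,634.
Year 2: ⌊$88,634 × 150%/8⌋ = $16,618. Book value $72,016.
Year 3: ⌊$72,016 × 150%/8⌋ = $13,503. Book value $58,513.
Year 4: ⌊$58,513 × 150%/8⌋ = $10,971. Book value $47,542.
Accumulated through year 4 = $109,087 − $47,542 = $61,545.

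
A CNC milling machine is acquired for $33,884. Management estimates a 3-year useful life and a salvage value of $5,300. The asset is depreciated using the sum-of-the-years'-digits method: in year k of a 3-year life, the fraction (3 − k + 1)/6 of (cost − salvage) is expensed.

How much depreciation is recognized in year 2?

$9,528

Depreciable base = $33,884 − $5,300 = $28,584.
Sum of the years' digits = 3+2+1 = 6.
Year 1: $28,584 × 3/6 = $14,292. Book value $19,592.
Year 2: $28,584 × 2/6 = $9,528. Book value $10,064.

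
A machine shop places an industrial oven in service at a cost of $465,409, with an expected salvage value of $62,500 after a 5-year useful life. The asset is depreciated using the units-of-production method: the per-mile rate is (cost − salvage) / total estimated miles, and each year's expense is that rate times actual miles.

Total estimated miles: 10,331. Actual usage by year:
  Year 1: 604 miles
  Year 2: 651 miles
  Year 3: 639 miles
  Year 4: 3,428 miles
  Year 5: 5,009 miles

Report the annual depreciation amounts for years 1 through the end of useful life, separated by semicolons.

$23,556; $25,389; $24,921; $133,692; $195,351

Depreciable base = $465,409 − $62,500 = $402,909.
Rate = $402,909 / 10,331 miles = $39 per mile.
Year 1: 604 × $39 = $23,556. Book value $441,853.
Year 2: 651 × $39 = $25,389. Book value $416,464.
Year 3: 639 × $39 = $24,921. Book value $391,543.
Year 4: 3,428 × $39 = $133,692. Book value $257,851.
Year 5: 5,009 × $39 = $195,351. Book value $62,500.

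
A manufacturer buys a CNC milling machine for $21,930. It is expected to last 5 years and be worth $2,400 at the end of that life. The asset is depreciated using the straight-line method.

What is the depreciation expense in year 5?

Depreciable base = $21,930 − $2,400 = $19,530.
Annual expense = $19,530 / 5 = $3,906.

$3,906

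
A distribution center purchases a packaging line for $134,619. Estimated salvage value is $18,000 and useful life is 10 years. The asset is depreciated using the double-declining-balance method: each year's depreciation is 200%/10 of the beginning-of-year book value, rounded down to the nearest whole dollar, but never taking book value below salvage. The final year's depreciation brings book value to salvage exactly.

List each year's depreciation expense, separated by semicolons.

$26,923; $21,539; $17,231; $13,785; $11,028; $8,822; $7,058; $5,646; $4,517; $70

Depreciable base = $134,619 − $18,000 = $116,619.
Year 1: ⌊$134,619 × 200%/10⌋ = $26,923. Book value $107,696.
Year 2: ⌊$107,696 × 200%/10⌋ = $21,539. Book value $86,157.
Year 3: ⌊$86,157 × 200%/10⌋ = $17,231. Book value $68,926.
Year 4: ⌊$68,926 × 200%/10⌋ = $13,785. Book value $55,141.
Year 5: ⌊$55,141 × 200%/10⌋ = $11,028. Book value $44,113.
Year 6: ⌊$44,113 × 200%/10⌋ = $8,822. Book value $35,291.
Year 7: ⌊$35,291 × 200%/10⌋ = $7,058. Book value $28,233.
Year 8: ⌊$28,233 × 200%/10⌋ = $5,646. Book value $22,587.
Year 9: ⌊$22,587 × 200%/10⌋ = $4,517. Book value $18,070.
Year 10 (final): $18,070 − $18,000 = $70. Book value $18,000.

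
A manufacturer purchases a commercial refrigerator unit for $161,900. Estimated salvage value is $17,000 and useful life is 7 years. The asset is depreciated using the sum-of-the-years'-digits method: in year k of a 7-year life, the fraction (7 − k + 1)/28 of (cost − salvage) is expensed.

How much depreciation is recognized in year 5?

$15,525

Depreciable base = $161,900 − $17,000 = $144,900.
Sum of the years' digits = 7+6+5+4+3+2+1 = 28.
Year 1: $144,900 × 7/28 = $36,225. Book value $125,675.
Year 2: $144,900 × 6/28 = $31,050. Book value $94,625.
Year 3: $144,900 × 5/28 = $25,875. Book value $68,750.
Year 4: $144,900 × 4/28 = $20,700. Book value $48,050.
Year 5: $144,900 × 3/28 = $15,525. Book value $32,525.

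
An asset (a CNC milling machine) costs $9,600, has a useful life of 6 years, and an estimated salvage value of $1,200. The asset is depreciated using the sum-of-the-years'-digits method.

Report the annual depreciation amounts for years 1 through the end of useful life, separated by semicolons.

Depreciable base = $9,600 − $1,200 = $8,400.
Sum of the years' digits = 6+5+4+3+2+1 = 21.
Year 1: $8,400 × 6/21 = $2,400. Book value $7,200.
Year 2: $8,400 × 5/21 = $2,000. Book value $5,200.
Year 3: $8,400 × 4/21 = $1,600. Book value $3,600.
Year 4: $8,400 × 3/21 = $1,200. Book value $2,400.
Year 5: $8,400 × 2/21 = $800. Book value $1,600.
Year 6: $8,400 × 1/21 = $400. Book value $1,200.

$2,400; $2,000; $1,600; $1,200; $800; $400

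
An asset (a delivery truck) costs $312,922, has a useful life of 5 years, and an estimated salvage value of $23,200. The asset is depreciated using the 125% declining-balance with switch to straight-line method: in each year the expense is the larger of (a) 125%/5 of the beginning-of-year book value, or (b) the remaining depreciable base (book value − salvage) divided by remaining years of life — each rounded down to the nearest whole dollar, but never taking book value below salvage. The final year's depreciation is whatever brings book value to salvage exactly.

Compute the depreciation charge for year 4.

$50,940

Depreciable base = $312,922 − $23,200 = $289,722.
Year 1: DB = ⌊$312,922 × 125%/5⌋ = $78,230; SL = ⌊$289,722/5⌋ = $57,944 → take DB $78,230. Book value $234,692.
Year 2: DB = ⌊$234,692 × 125%/5⌋ = $58,673; SL = ⌊$211,492/4⌋ = $52,873 → take DB $58,673. Book value $176,019.
Year 3: DB = ⌊$176,019 × 125%/5⌋ = $44,004; SL = ⌊$152,819/3⌋ = $50,939 → take SL $50,939. Book value $125,080.
Year 4: DB = ⌊$125,080 × 125%/5⌋ = $31,270; SL = ⌊$101,880/2⌋ = $50,940 → take SL $50,940. Book value $74,140.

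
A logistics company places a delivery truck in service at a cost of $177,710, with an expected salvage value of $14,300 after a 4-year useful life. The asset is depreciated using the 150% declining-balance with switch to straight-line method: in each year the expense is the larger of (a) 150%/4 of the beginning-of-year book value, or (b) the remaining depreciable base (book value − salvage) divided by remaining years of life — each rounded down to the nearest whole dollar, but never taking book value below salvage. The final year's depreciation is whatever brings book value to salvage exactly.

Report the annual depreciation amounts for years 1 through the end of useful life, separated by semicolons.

$66,641; $41,650; $27,559; $27,560

Depreciable base = $177,710 − $14,300 = $163,410.
Year 1: DB = ⌊$177,710 × 150%/4⌋ = $66,641; SL = ⌊$163,410/4⌋ = $40,852 → take DB $66,641. Book value $111,069.
Year 2: DB = ⌊$111,069 × 150%/4⌋ = $41,650; SL = ⌊$96,769/3⌋ = $32,256 → take DB $41,650. Book value $69,419.
Year 3: DB = ⌊$69,419 × 150%/4⌋ = $26,032; SL = ⌊$55,119/2⌋ = $27,559 → take SL $27,559. Book value $41,860.
Year 4 (final): $41,860 − $14,300 = $27,560. Book value $14,300.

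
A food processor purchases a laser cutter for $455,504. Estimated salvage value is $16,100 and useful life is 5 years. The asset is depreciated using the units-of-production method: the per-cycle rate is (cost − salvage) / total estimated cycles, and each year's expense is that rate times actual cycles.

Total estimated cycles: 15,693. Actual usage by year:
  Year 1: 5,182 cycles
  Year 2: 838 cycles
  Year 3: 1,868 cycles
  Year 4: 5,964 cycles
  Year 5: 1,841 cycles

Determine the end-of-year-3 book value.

$234,640

Depreciable base = $455,504 − $16,100 = $439,404.
Rate = $439,404 / 15,693 cycles = $28 per cycle.
Year 1: 5,182 × $28 = $145,096. Book value $310,408.
Year 2: 838 × $28 = $23,464. Book value $286,944.
Year 3: 1,868 × $28 = $52,304. Book value $234,640.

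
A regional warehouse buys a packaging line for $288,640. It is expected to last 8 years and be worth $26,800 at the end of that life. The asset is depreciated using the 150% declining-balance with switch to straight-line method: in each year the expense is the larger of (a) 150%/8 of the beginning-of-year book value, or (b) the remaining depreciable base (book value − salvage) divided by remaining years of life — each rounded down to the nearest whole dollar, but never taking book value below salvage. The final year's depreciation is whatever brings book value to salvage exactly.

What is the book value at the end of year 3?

$154,821

Depreciable base = $288,640 − $26,800 = $261,840.
Year 1: DB = ⌊$288,640 × 150%/8⌋ = $54,120; SL = ⌊$261,840/8⌋ = $32,730 → take DB $54,120. Book value $234,520.
Year 2: DB = ⌊$234,520 × 150%/8⌋ = $43,972; SL = ⌊$207,720/7⌋ = $29,674 → take DB $43,972. Book value $190,548.
Year 3: DB = ⌊$190,548 × 150%/8⌋ = $35,727; SL = ⌊$163,748/6⌋ = $27,291 → take DB $35,727. Book value $154,821.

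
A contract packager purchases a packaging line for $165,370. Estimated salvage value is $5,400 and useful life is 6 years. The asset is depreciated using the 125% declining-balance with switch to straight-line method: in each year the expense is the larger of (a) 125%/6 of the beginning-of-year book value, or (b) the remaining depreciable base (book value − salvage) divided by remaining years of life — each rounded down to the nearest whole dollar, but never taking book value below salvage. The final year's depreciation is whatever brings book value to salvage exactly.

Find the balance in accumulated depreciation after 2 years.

Depreciable base = $165,370 − $5,400 = $159,970.
Year 1: DB = ⌊$165,370 × 125%/6⌋ = $34,452; SL = ⌊$159,970/6⌋ = $26,661 → take DB $34,452. Book value $130,918.
Year 2: DB = ⌊$130,918 × 125%/6⌋ = $27,274; SL = ⌊$125,518/5⌋ = $25,103 → take DB $27,274. Book value $103,644.
Accumulated through year 2 = $165,370 − $103,644 = $61,726.

$61,726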